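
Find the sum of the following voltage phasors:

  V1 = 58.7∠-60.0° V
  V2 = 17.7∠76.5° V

Step 1 — Convert each phasor to rectangular form:
  V1 = 58.7·(cos(-60.0°) + j·sin(-60.0°)) = 29.35 - j50.84 V
  V2 = 17.7·(cos(76.5°) + j·sin(76.5°)) = 4.132 + j17.21 V
Step 2 — Sum components: V_total = 33.48 - j33.62 V.
Step 3 — Convert to polar: |V_total| = 47.45 V, ∠V_total = -45.1°.

V_total = 47.45∠-45.1° V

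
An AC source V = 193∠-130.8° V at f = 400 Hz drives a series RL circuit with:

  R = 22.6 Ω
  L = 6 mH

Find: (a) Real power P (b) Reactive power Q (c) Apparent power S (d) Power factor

Step 1 — Angular frequency: ω = 2π·f = 2π·400 = 2513 rad/s.
Step 2 — Component impedances:
  R: Z = R = 22.6 Ω
  L: Z = jωL = j·2513·0.006 = 0 + j15.08 Ω
Step 3 — Series combination: Z_total = R + L = 22.6 + j15.08 Ω = 27.17∠33.7° Ω.
Step 4 — Source phasor: V = 193∠-130.8° V = -126.1 - j146.1 V.
Step 5 — Current: I = V / Z = -6.846 - j1.897 A = 7.104∠-164.5° A.
Step 6 — Complex power: S = V·I* = 1140 + j761 VA.
Step 7 — Real power: P = Re(S) = 1140 W.
Step 8 — Reactive power: Q = Im(S) = 761 VAR.
Step 9 — Apparent power: |S| = 1371 VA.
Step 10 — Power factor: PF = P/|S| = 0.8318 (lagging).

(a) P = 1140 W  (b) Q = 761 VAR  (c) S = 1371 VA  (d) PF = 0.8318 (lagging)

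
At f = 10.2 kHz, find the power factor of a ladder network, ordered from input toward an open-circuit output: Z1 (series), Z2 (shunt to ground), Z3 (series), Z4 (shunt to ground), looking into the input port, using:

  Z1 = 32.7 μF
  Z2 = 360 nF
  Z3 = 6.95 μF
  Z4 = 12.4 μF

Step 1 — Angular frequency: ω = 2π·f = 2π·1.02e+04 = 6.409e+04 rad/s.
Step 2 — Component impedances:
  Z1: Z = 1/(jωC) = -j/(ω·C) = 0 - j0.4772 Ω
  Z2: Z = 1/(jωC) = -j/(ω·C) = 0 - j43.34 Ω
  Z3: Z = 1/(jωC) = -j/(ω·C) = 0 - j2.245 Ω
  Z4: Z = 1/(jωC) = -j/(ω·C) = 0 - j1.258 Ω
Step 3 — Ladder network (open output): work backward from the far end, alternating series and parallel combinations. Z_in = 0 - j3.719 Ω = 3.719∠-90.0° Ω.
Step 4 — Power factor: PF = cos(φ) = Re(Z)/|Z| = 0/3.719 = 0.
Step 5 — Type: Im(Z) = -3.719 ⇒ leading (phase φ = -90.0°).

PF = 0 (leading, φ = -90.0°)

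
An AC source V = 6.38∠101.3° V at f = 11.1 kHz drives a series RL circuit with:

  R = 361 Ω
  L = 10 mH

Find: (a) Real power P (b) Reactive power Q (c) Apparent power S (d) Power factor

Step 1 — Angular frequency: ω = 2π·f = 2π·1.11e+04 = 6.974e+04 rad/s.
Step 2 — Component impedances:
  R: Z = R = 361 Ω
  L: Z = jωL = j·6.974e+04·0.01 = 0 + j697.4 Ω
Step 3 — Series combination: Z_total = R + L = 361 + j697.4 Ω = 785.3∠62.6° Ω.
Step 4 — Source phasor: V = 6.38∠101.3° V = -1.25 + j6.256 V.
Step 5 — Current: I = V / Z = 0.006343 + j0.005076 A = 0.008124∠38.7° A.
Step 6 — Complex power: S = V·I* = 0.02383 + j0.04603 VA.
Step 7 — Real power: P = Re(S) = 0.02383 W.
Step 8 — Reactive power: Q = Im(S) = 0.04603 VAR.
Step 9 — Apparent power: |S| = 0.05183 VA.
Step 10 — Power factor: PF = P/|S| = 0.4597 (lagging).

(a) P = 0.02383 W  (b) Q = 0.04603 VAR  (c) S = 0.05183 VA  (d) PF = 0.4597 (lagging)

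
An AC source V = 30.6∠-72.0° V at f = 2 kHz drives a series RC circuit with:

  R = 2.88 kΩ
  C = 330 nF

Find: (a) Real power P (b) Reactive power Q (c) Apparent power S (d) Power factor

Step 1 — Angular frequency: ω = 2π·f = 2π·2000 = 1.257e+04 rad/s.
Step 2 — Component impedances:
  R: Z = R = 2880 Ω
  C: Z = 1/(jωC) = -j/(ω·C) = 0 - j241.1 Ω
Step 3 — Series combination: Z_total = R + C = 2880 - j241.1 Ω = 2890∠-4.8° Ω.
Step 4 — Source phasor: V = 30.6∠-72.0° V = 9.456 - j29.1 V.
Step 5 — Current: I = V / Z = 0.004101 - j0.009762 A = 0.01059∠-67.2° A.
Step 6 — Complex power: S = V·I* = 0.3229 - j0.02703 VA.
Step 7 — Real power: P = Re(S) = 0.3229 W.
Step 8 — Reactive power: Q = Im(S) = -0.02703 VAR.
Step 9 — Apparent power: |S| = 0.324 VA.
Step 10 — Power factor: PF = P/|S| = 0.9965 (leading).

(a) P = 0.3229 W  (b) Q = -0.02703 VAR  (c) S = 0.324 VA  (d) PF = 0.9965 (leading)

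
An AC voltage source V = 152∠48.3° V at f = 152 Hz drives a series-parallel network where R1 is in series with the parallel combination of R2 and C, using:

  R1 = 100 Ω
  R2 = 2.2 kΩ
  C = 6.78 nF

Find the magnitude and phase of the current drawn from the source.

Step 1 — Angular frequency: ω = 2π·f = 2π·152 = 955 rad/s.
Step 2 — Component impedances:
  R1: Z = R = 100 Ω
  R2: Z = R = 2200 Ω
  C: Z = 1/(jωC) = -j/(ω·C) = 0 - j1.544e+05 Ω
Step 3 — Parallel branch: R2 || C = 1/(1/R2 + 1/C) = 2200 - j31.33 Ω.
Step 4 — Series with R1: Z_total = R1 + (R2 || C) = 2300 - j31.33 Ω = 2300∠-0.8° Ω.
Step 5 — Source phasor: V = 152∠48.3° V = 101.1 + j113.5 V.
Step 6 — Ohm's law: I = V / Z_total = (101.1 + j113.5) / (2300 - j31.33) = 0.04329 + j0.04994 A.
Step 7 — Convert to polar: |I| = 0.06609 A, ∠I = 49.1°.

I = 0.06609∠49.1° A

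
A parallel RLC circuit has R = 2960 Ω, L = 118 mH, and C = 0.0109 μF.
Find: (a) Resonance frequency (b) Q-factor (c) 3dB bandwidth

Step 1 — Resonance: ω₀ = 1/√(LC) = 1/√(0.118·1.09e-08) = 2.788e+04 rad/s.
Step 2 — f₀ = ω₀/(2π) = 4438 Hz.
Step 3 — Parallel Q: Q = R/(ω₀L) = 2960/(2.788e+04·0.118) = 0.8996.
Step 4 — Bandwidth: Δω = ω₀/Q = 3.099e+04 rad/s; BW = Δω/(2π) = 4933 Hz.

(a) f₀ = 4438 Hz  (b) Q = 0.8996  (c) BW = 4933 Hz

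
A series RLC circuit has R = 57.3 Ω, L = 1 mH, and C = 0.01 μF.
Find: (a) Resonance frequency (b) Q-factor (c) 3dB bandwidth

Step 1 — Resonance: ω₀ = 1/√(LC) = 1/√(0.001·1e-08) = 3.162e+05 rad/s.
Step 2 — f₀ = ω₀/(2π) = 5.033e+04 Hz.
Step 3 — Series Q: Q = ω₀L/R = 3.162e+05·0.001/57.3 = 5.519.
Step 4 — Bandwidth: Δω = ω₀/Q = 5.73e+04 rad/s; BW = Δω/(2π) = 9120 Hz.

(a) f₀ = 5.033e+04 Hz  (b) Q = 5.519  (c) BW = 9120 Hz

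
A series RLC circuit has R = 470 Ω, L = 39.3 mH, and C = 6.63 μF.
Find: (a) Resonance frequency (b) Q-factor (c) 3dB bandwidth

Step 1 — Resonance: ω₀ = 1/√(LC) = 1/√(0.0393·6.63e-06) = 1959 rad/s.
Step 2 — f₀ = ω₀/(2π) = 311.8 Hz.
Step 3 — Series Q: Q = ω₀L/R = 1959·0.0393/470 = 0.1638.
Step 4 — Bandwidth: Δω = ω₀/Q = 1.196e+04 rad/s; BW = Δω/(2π) = 1903 Hz.

(a) f₀ = 311.8 Hz  (b) Q = 0.1638  (c) BW = 1903 Hz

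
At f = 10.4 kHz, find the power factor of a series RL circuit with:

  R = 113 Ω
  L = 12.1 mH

Step 1 — Angular frequency: ω = 2π·f = 2π·1.04e+04 = 6.535e+04 rad/s.
Step 2 — Component impedances:
  R: Z = R = 113 Ω
  L: Z = jωL = j·6.535e+04·0.0121 = 0 + j790.7 Ω
Step 3 — Series combination: Z_total = R + L = 113 + j790.7 Ω = 798.7∠81.9° Ω.
Step 4 — Power factor: PF = cos(φ) = Re(Z)/|Z| = 113/798.7 = 0.1415.
Step 5 — Type: Im(Z) = 790.7 ⇒ lagging (phase φ = 81.9°).

PF = 0.1415 (lagging, φ = 81.9°)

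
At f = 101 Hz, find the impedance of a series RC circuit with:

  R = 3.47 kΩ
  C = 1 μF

Step 1 — Angular frequency: ω = 2π·f = 2π·101 = 634.6 rad/s.
Step 2 — Component impedances:
  R: Z = R = 3470 Ω
  C: Z = 1/(jωC) = -j/(ω·C) = 0 - j1576 Ω
Step 3 — Series combination: Z_total = R + C = 3470 - j1576 Ω = 3811∠-24.4° Ω.

Z = 3470 - j1576 Ω = 3811∠-24.4° Ω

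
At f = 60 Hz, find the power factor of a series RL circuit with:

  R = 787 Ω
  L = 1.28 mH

Step 1 — Angular frequency: ω = 2π·f = 2π·60 = 377 rad/s.
Step 2 — Component impedances:
  R: Z = R = 787 Ω
  L: Z = jωL = j·377·0.00128 = 0 + j0.4825 Ω
Step 3 — Series combination: Z_total = R + L = 787 + j0.4825 Ω = 787∠0.0° Ω.
Step 4 — Power factor: PF = cos(φ) = Re(Z)/|Z| = 787/787 = 1.
Step 5 — Type: Im(Z) = 0.4825 ⇒ lagging (phase φ = 0.0°).

PF = 1 (lagging, φ = 0.0°)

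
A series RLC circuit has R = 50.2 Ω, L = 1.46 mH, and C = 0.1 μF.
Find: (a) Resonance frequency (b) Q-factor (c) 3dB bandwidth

Step 1 — Resonance: ω₀ = 1/√(LC) = 1/√(0.00146·1e-07) = 8.276e+04 rad/s.
Step 2 — f₀ = ω₀/(2π) = 1.317e+04 Hz.
Step 3 — Series Q: Q = ω₀L/R = 8.276e+04·0.00146/50.2 = 2.407.
Step 4 — Bandwidth: Δω = ω₀/Q = 3.438e+04 rad/s; BW = Δω/(2π) = 5472 Hz.

(a) f₀ = 1.317e+04 Hz  (b) Q = 2.407  (c) BW = 5472 Hz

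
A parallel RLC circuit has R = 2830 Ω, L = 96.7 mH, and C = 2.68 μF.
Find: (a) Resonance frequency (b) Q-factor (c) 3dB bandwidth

Step 1 — Resonance: ω₀ = 1/√(LC) = 1/√(0.0967·2.68e-06) = 1964 rad/s.
Step 2 — f₀ = ω₀/(2π) = 312.6 Hz.
Step 3 — Parallel Q: Q = R/(ω₀L) = 2830/(1964·0.0967) = 14.9.
Step 4 — Bandwidth: Δω = ω₀/Q = 131.8 rad/s; BW = Δω/(2π) = 20.98 Hz.

(a) f₀ = 312.6 Hz  (b) Q = 14.9  (c) BW = 20.98 Hz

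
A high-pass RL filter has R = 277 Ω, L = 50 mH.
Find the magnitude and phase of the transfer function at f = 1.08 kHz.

Step 1 — Angular frequency: ω = 2π·1080 = 6786 rad/s.
Step 2 — Transfer function: H(jω) = jωL/(R + jωL).
Step 3 — Numerator jωL = j·339.3; denominator R + jωL = 277 + j339.3.
Step 4 — H = 0.6001 + j0.4899.
Step 5 — Magnitude: |H| = 0.7746 (-2.2 dB); phase: φ = 39.2°.

|H| = 0.7746 (-2.2 dB), φ = 39.2°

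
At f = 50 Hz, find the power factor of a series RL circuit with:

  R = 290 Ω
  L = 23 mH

Step 1 — Angular frequency: ω = 2π·f = 2π·50 = 314.2 rad/s.
Step 2 — Component impedances:
  R: Z = R = 290 Ω
  L: Z = jωL = j·314.2·0.023 = 0 + j7.226 Ω
Step 3 — Series combination: Z_total = R + L = 290 + j7.226 Ω = 290.1∠1.4° Ω.
Step 4 — Power factor: PF = cos(φ) = Re(Z)/|Z| = 290/290.1 = 0.9997.
Step 5 — Type: Im(Z) = 7.226 ⇒ lagging (phase φ = 1.4°).

PF = 0.9997 (lagging, φ = 1.4°)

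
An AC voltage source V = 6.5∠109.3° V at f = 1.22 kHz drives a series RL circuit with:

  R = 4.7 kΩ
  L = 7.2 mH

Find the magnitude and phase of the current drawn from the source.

Step 1 — Angular frequency: ω = 2π·f = 2π·1220 = 7665 rad/s.
Step 2 — Component impedances:
  R: Z = R = 4700 Ω
  L: Z = jωL = j·7665·0.0072 = 0 + j55.19 Ω
Step 3 — Series combination: Z_total = R + L = 4700 + j55.19 Ω = 4700∠0.7° Ω.
Step 4 — Source phasor: V = 6.5∠109.3° V = -2.148 + j6.135 V.
Step 5 — Ohm's law: I = V / Z_total = (-2.148 + j6.135) / (4700 + j55.19) = -0.0004417 + j0.00131 A.
Step 6 — Convert to polar: |I| = 0.001383 A, ∠I = 108.6°.

I = 0.001383∠108.6° A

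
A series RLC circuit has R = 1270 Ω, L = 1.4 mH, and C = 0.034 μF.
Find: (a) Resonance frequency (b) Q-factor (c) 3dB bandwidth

Step 1 — Resonance condition Im(Z)=0 gives ω₀ = 1/√(LC).
Step 2 — ω₀ = 1/√(0.0014·3.4e-08) = 1.449e+05 rad/s.
Step 3 — f₀ = ω₀/(2π) = 2.307e+04 Hz.
Step 4 — Series Q: Q = ω₀L/R = 1.449e+05·0.0014/1270 = 0.1598.
Step 5 — 3dB bandwidth: Δω = ω₀/Q = 9.071e+05 rad/s; BW = Δω/(2π) = 1.444e+05 Hz.

(a) f₀ = 2.307e+04 Hz  (b) Q = 0.1598  (c) BW = 1.444e+05 Hz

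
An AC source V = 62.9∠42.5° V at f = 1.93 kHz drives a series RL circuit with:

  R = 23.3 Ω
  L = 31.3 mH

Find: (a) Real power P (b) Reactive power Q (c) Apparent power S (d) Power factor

Step 1 — Angular frequency: ω = 2π·f = 2π·1930 = 1.213e+04 rad/s.
Step 2 — Component impedances:
  R: Z = R = 23.3 Ω
  L: Z = jωL = j·1.213e+04·0.0313 = 0 + j379.6 Ω
Step 3 — Series combination: Z_total = R + L = 23.3 + j379.6 Ω = 380.3∠86.5° Ω.
Step 4 — Source phasor: V = 62.9∠42.5° V = 46.37 + j42.49 V.
Step 5 — Current: I = V / Z = 0.119 - j0.1149 A = 0.1654∠-44.0° A.
Step 6 — Complex power: S = V·I* = 0.6375 + j10.38 VA.
Step 7 — Real power: P = Re(S) = 0.6375 W.
Step 8 — Reactive power: Q = Im(S) = 10.38 VAR.
Step 9 — Apparent power: |S| = 10.4 VA.
Step 10 — Power factor: PF = P/|S| = 0.06127 (lagging).

(a) P = 0.6375 W  (b) Q = 10.38 VAR  (c) S = 10.4 VA  (d) PF = 0.06127 (lagging)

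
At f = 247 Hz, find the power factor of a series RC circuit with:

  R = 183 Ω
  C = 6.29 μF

Step 1 — Angular frequency: ω = 2π·f = 2π·247 = 1552 rad/s.
Step 2 — Component impedances:
  R: Z = R = 183 Ω
  C: Z = 1/(jωC) = -j/(ω·C) = 0 - j102.4 Ω
Step 3 — Series combination: Z_total = R + C = 183 - j102.4 Ω = 209.7∠-29.2° Ω.
Step 4 — Power factor: PF = cos(φ) = Re(Z)/|Z| = 183/209.72 = 0.8726.
Step 5 — Type: Im(Z) = -102.4 ⇒ leading (phase φ = -29.2°).

PF = 0.8726 (leading, φ = -29.2°)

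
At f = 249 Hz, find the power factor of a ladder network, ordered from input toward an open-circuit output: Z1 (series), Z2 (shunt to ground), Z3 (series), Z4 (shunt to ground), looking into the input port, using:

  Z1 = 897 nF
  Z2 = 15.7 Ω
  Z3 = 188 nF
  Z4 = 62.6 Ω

Step 1 — Angular frequency: ω = 2π·f = 2π·249 = 1565 rad/s.
Step 2 — Component impedances:
  Z1: Z = 1/(jωC) = -j/(ω·C) = 0 - j712.6 Ω
  Z2: Z = R = 15.7 Ω
  Z3: Z = 1/(jωC) = -j/(ω·C) = 0 - j3400 Ω
  Z4: Z = R = 62.6 Ω
Step 3 — Ladder network (open output): work backward from the far end, alternating series and parallel combinations. Z_in = 15.7 - j712.6 Ω = 712.8∠-88.7° Ω.
Step 4 — Power factor: PF = cos(φ) = Re(Z)/|Z| = 15.698/712.82 = 0.02202.
Step 5 — Type: Im(Z) = -712.6 ⇒ leading (phase φ = -88.7°).

PF = 0.02202 (leading, φ = -88.7°)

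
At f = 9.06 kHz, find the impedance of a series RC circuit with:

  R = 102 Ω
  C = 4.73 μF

Step 1 — Angular frequency: ω = 2π·f = 2π·9060 = 5.693e+04 rad/s.
Step 2 — Component impedances:
  R: Z = R = 102 Ω
  C: Z = 1/(jωC) = -j/(ω·C) = 0 - j3.714 Ω
Step 3 — Series combination: Z_total = R + C = 102 - j3.714 Ω = 102.1∠-2.1° Ω.

Z = 102 - j3.714 Ω = 102.1∠-2.1° Ω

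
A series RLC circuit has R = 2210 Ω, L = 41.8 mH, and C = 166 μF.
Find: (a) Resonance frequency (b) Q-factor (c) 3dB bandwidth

Step 1 — Resonance: ω₀ = 1/√(LC) = 1/√(0.0418·0.000166) = 379.6 rad/s.
Step 2 — f₀ = ω₀/(2π) = 60.42 Hz.
Step 3 — Series Q: Q = ω₀L/R = 379.6·0.0418/2210 = 0.00718.
Step 4 — Bandwidth: Δω = ω₀/Q = 5.287e+04 rad/s; BW = Δω/(2π) = 8415 Hz.

(a) f₀ = 60.42 Hz  (b) Q = 0.00718  (c) BW = 8415 Hz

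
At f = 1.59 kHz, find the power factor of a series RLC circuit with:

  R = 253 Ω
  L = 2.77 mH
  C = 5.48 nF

Step 1 — Angular frequency: ω = 2π·f = 2π·1590 = 9990 rad/s.
Step 2 — Component impedances:
  R: Z = R = 253 Ω
  L: Z = jωL = j·9990·0.00277 = 0 + j27.67 Ω
  C: Z = 1/(jωC) = -j/(ω·C) = 0 - j1.827e+04 Ω
Step 3 — Series combination: Z_total = R + L + C = 253 - j1.824e+04 Ω = 1.824e+04∠-89.2° Ω.
Step 4 — Power factor: PF = cos(φ) = Re(Z)/|Z| = 253/1.824e+04 = 0.01387.
Step 5 — Type: Im(Z) = -1.824e+04 ⇒ leading (phase φ = -89.2°).

PF = 0.01387 (leading, φ = -89.2°)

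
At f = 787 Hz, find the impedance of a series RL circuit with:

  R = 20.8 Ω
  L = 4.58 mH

Step 1 — Angular frequency: ω = 2π·f = 2π·787 = 4945 rad/s.
Step 2 — Component impedances:
  R: Z = R = 20.8 Ω
  L: Z = jωL = j·4945·0.00458 = 0 + j22.65 Ω
Step 3 — Series combination: Z_total = R + L = 20.8 + j22.65 Ω = 30.75∠47.4° Ω.

Z = 20.8 + j22.65 Ω = 30.75∠47.4° Ω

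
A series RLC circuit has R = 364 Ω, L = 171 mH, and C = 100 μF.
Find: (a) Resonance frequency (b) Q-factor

Step 1 — Resonance condition Im(Z)=0 gives ω₀ = 1/√(LC).
Step 2 — ω₀ = 1/√(0.171·0.0001) = 241.8 rad/s.
Step 3 — f₀ = ω₀/(2π) = 38.49 Hz.
Step 4 — Series Q: Q = ω₀L/R = 241.8·0.171/364 = 0.1136.

(a) f₀ = 38.49 Hz  (b) Q = 0.1136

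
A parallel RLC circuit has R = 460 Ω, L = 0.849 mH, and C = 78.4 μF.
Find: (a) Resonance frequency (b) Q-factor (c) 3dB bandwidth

Step 1 — Resonance: ω₀ = 1/√(LC) = 1/√(0.000849·7.84e-05) = 3876 rad/s.
Step 2 — f₀ = ω₀/(2π) = 616.9 Hz.
Step 3 — Parallel Q: Q = R/(ω₀L) = 460/(3876·0.000849) = 139.8.
Step 4 — Bandwidth: Δω = ω₀/Q = 27.73 rad/s; BW = Δω/(2π) = 4.413 Hz.

(a) f₀ = 616.9 Hz  (b) Q = 139.8  (c) BW = 4.413 Hz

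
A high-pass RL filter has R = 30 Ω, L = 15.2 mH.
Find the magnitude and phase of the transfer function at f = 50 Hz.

Step 1 — Angular frequency: ω = 2π·50 = 314.2 rad/s.
Step 2 — Transfer function: H(jω) = jωL/(R + jωL).
Step 3 — Numerator jωL = j·4.775; denominator R + jωL = 30 + j4.775.
Step 4 — H = 0.02471 + j0.1552.
Step 5 — Magnitude: |H| = 0.1572 (-16.1 dB); phase: φ = 81.0°.

|H| = 0.1572 (-16.1 dB), φ = 81.0°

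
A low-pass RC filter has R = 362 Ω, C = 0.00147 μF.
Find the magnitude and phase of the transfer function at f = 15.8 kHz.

Step 1 — Angular frequency: ω = 2π·1.58e+04 = 9.927e+04 rad/s.
Step 2 — Transfer function: H(jω) = 1/(1 + jωRC).
Step 3 — Denominator: 1 + jωRC = 1 + j·9.927e+04·362·1.47e-09 = 1 + j0.05283.
Step 4 — H = 0.9972 - j0.05268.
Step 5 — Magnitude: |H| = 0.9986 (-0.0 dB); phase: φ = -3.0°.

|H| = 0.9986 (-0.0 dB), φ = -3.0°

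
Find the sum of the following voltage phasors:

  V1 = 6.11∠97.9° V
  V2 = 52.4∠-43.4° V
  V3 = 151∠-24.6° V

Step 1 — Convert each phasor to rectangular form:
  V1 = 6.11·(cos(97.9°) + j·sin(97.9°)) = -0.8398 + j6.052 V
  V2 = 52.4·(cos(-43.4°) + j·sin(-43.4°)) = 38.07 - j36 V
  V3 = 151·(cos(-24.6°) + j·sin(-24.6°)) = 137.3 - j62.86 V
Step 2 — Sum components: V_total = 174.5 - j92.81 V.
Step 3 — Convert to polar: |V_total| = 197.7 V, ∠V_total = -28.0°.

V_total = 197.7∠-28.0° V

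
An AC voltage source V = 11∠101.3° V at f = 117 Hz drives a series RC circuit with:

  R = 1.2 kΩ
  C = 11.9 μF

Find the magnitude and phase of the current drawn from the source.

Step 1 — Angular frequency: ω = 2π·f = 2π·117 = 735.1 rad/s.
Step 2 — Component impedances:
  R: Z = R = 1200 Ω
  C: Z = 1/(jωC) = -j/(ω·C) = 0 - j114.3 Ω
Step 3 — Series combination: Z_total = R + C = 1200 - j114.3 Ω = 1205∠-5.4° Ω.
Step 4 — Source phasor: V = 11∠101.3° V = -2.155 + j10.79 V.
Step 5 — Ohm's law: I = V / Z_total = (-2.155 + j10.79) / (1200 - j114.3) = -0.002629 + j0.008739 A.
Step 6 — Convert to polar: |I| = 0.009125 A, ∠I = 106.7°.

I = 0.009125∠106.7° A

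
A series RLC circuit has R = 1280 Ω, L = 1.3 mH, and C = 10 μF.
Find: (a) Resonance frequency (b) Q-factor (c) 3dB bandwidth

Step 1 — Resonance: ω₀ = 1/√(LC) = 1/√(0.0013·1e-05) = 8771 rad/s.
Step 2 — f₀ = ω₀/(2π) = 1396 Hz.
Step 3 — Series Q: Q = ω₀L/R = 8771·0.0013/1280 = 0.008908.
Step 4 — Bandwidth: Δω = ω₀/Q = 9.846e+05 rad/s; BW = Δω/(2π) = 1.567e+05 Hz.

(a) f₀ = 1396 Hz  (b) Q = 0.008908  (c) BW = 1.567e+05 Hz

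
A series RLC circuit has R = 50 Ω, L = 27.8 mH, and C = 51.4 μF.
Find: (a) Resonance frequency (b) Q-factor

Step 1 — Resonance condition Im(Z)=0 gives ω₀ = 1/√(LC).
Step 2 — ω₀ = 1/√(0.0278·5.14e-05) = 836.6 rad/s.
Step 3 — f₀ = ω₀/(2π) = 133.1 Hz.
Step 4 — Series Q: Q = ω₀L/R = 836.6·0.0278/50 = 0.4651.

(a) f₀ = 133.1 Hz  (b) Q = 0.4651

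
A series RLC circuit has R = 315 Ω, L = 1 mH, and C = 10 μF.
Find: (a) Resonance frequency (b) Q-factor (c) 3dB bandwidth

Step 1 — Resonance condition Im(Z)=0 gives ω₀ = 1/√(LC).
Step 2 — ω₀ = 1/√(0.001·1e-05) = 1e+04 rad/s.
Step 3 — f₀ = ω₀/(2π) = 1592 Hz.
Step 4 — Series Q: Q = ω₀L/R = 1e+04·0.001/315 = 0.03175.
Step 5 — 3dB bandwidth: Δω = ω₀/Q = 3.15e+05 rad/s; BW = Δω/(2π) = 5.013e+04 Hz.

(a) f₀ = 1592 Hz  (b) Q = 0.03175  (c) BW = 5.013e+04 Hz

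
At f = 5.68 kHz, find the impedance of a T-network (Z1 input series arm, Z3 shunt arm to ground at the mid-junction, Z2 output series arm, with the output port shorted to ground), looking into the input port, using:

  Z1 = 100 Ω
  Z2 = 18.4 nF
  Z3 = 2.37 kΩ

Step 1 — Angular frequency: ω = 2π·f = 2π·5680 = 3.569e+04 rad/s.
Step 2 — Component impedances:
  Z1: Z = R = 100 Ω
  Z2: Z = 1/(jωC) = -j/(ω·C) = 0 - j1523 Ω
  Z3: Z = R = 2370 Ω
Step 3 — With the output port shorted to ground, the output series arm Z2 runs from the junction to ground; the shunt arm Z3 also runs from the junction to ground. They appear in parallel: Z3 || Z2 = 692.6 - j1078 Ω.
Step 4 — Series with input arm Z1: Z_in = Z1 + (Z3 || Z2) = 792.6 - j1078 Ω = 1338∠-53.7° Ω.

Z = 792.6 - j1078 Ω = 1338∠-53.7° Ω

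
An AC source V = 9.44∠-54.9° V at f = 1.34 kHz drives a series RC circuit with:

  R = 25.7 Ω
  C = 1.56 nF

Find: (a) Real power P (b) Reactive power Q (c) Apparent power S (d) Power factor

Step 1 — Angular frequency: ω = 2π·f = 2π·1340 = 8419 rad/s.
Step 2 — Component impedances:
  R: Z = R = 25.7 Ω
  C: Z = 1/(jωC) = -j/(ω·C) = 0 - j7.614e+04 Ω
Step 3 — Series combination: Z_total = R + C = 25.7 - j7.614e+04 Ω = 7.614e+04∠-90.0° Ω.
Step 4 — Source phasor: V = 9.44∠-54.9° V = 5.428 - j7.723 V.
Step 5 — Current: I = V / Z = 0.0001015 + j7.126e-05 A = 0.000124∠35.1° A.
Step 6 — Complex power: S = V·I* = 3.951e-07 - j0.00117 VA.
Step 7 — Real power: P = Re(S) = 3.951e-07 W.
Step 8 — Reactive power: Q = Im(S) = -0.00117 VAR.
Step 9 — Apparent power: |S| = 0.00117 VA.
Step 10 — Power factor: PF = P/|S| = 0.0003376 (leading).

(a) P = 3.951e-07 W  (b) Q = -0.00117 VAR  (c) S = 0.00117 VA  (d) PF = 0.0003376 (leading)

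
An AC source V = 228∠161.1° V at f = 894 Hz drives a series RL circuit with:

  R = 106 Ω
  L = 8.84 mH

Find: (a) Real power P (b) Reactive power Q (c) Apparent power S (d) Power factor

Step 1 — Angular frequency: ω = 2π·f = 2π·894 = 5617 rad/s.
Step 2 — Component impedances:
  R: Z = R = 106 Ω
  L: Z = jωL = j·5617·0.00884 = 0 + j49.66 Ω
Step 3 — Series combination: Z_total = R + L = 106 + j49.66 Ω = 117.1∠25.1° Ω.
Step 4 — Source phasor: V = 228∠161.1° V = -215.7 + j73.85 V.
Step 5 — Current: I = V / Z = -1.401 + j1.353 A = 1.948∠136.0° A.
Step 6 — Complex power: S = V·I* = 402.2 + j188.4 VA.
Step 7 — Real power: P = Re(S) = 402.2 W.
Step 8 — Reactive power: Q = Im(S) = 188.4 VAR.
Step 9 — Apparent power: |S| = 444.1 VA.
Step 10 — Power factor: PF = P/|S| = 0.9056 (lagging).

(a) P = 402.2 W  (b) Q = 188.4 VAR  (c) S = 444.1 VA  (d) PF = 0.9056 (lagging)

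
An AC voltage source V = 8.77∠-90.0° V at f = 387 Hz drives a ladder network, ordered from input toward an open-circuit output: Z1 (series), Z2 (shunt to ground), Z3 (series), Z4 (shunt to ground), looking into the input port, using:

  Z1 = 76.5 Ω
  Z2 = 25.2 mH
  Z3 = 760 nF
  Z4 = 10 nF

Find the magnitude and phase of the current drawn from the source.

Step 1 — Angular frequency: ω = 2π·f = 2π·387 = 2432 rad/s.
Step 2 — Component impedances:
  Z1: Z = R = 76.5 Ω
  Z2: Z = jωL = j·2432·0.0252 = 0 + j61.28 Ω
  Z3: Z = 1/(jωC) = -j/(ω·C) = 0 - j541.1 Ω
  Z4: Z = 1/(jωC) = -j/(ω·C) = 0 - j4.113e+04 Ω
Step 3 — Ladder network (open output): work backward from the far end, alternating series and parallel combinations. Z_in = 76.5 + j61.37 Ω = 98.07∠38.7° Ω.
Step 4 — Source phasor: V = 8.77∠-90.0° V = 0 - j8.77 V.
Step 5 — Ohm's law: I = V / Z_total = (0 - j8.77) / (76.5 + j61.37) = -0.05596 - j0.06975 A.
Step 6 — Convert to polar: |I| = 0.08942 A, ∠I = -128.7°.

I = 0.08942∠-128.7° A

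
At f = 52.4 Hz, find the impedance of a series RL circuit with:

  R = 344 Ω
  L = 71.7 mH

Step 1 — Angular frequency: ω = 2π·f = 2π·52.4 = 329.2 rad/s.
Step 2 — Component impedances:
  R: Z = R = 344 Ω
  L: Z = jωL = j·329.2·0.0717 = 0 + j23.61 Ω
Step 3 — Series combination: Z_total = R + L = 344 + j23.61 Ω = 344.8∠3.9° Ω.

Z = 344 + j23.61 Ω = 344.8∠3.9° Ω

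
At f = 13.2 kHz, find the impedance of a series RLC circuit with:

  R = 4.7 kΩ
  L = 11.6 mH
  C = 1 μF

Step 1 — Angular frequency: ω = 2π·f = 2π·1.32e+04 = 8.294e+04 rad/s.
Step 2 — Component impedances:
  R: Z = R = 4700 Ω
  L: Z = jωL = j·8.294e+04·0.0116 = 0 + j962.1 Ω
  C: Z = 1/(jωC) = -j/(ω·C) = 0 - j12.06 Ω
Step 3 — Series combination: Z_total = R + L + C = 4700 + j950 Ω = 4795∠11.4° Ω.

Z = 4700 + j950 Ω = 4795∠11.4° Ω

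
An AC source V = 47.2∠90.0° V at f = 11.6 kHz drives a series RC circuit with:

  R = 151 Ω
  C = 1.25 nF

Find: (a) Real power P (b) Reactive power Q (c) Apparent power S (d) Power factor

Step 1 — Angular frequency: ω = 2π·f = 2π·1.16e+04 = 7.288e+04 rad/s.
Step 2 — Component impedances:
  R: Z = R = 151 Ω
  C: Z = 1/(jωC) = -j/(ω·C) = 0 - j1.098e+04 Ω
Step 3 — Series combination: Z_total = R + C = 151 - j1.098e+04 Ω = 1.098e+04∠-89.2° Ω.
Step 4 — Source phasor: V = 47.2∠90.0° V = 0 + j47.2 V.
Step 5 — Current: I = V / Z = -0.004299 + j5.915e-05 A = 0.0043∠179.2° A.
Step 6 — Complex power: S = V·I* = 0.002792 - j0.2029 VA.
Step 7 — Real power: P = Re(S) = 0.002792 W.
Step 8 — Reactive power: Q = Im(S) = -0.2029 VAR.
Step 9 — Apparent power: |S| = 0.203 VA.
Step 10 — Power factor: PF = P/|S| = 0.01376 (leading).

(a) P = 0.002792 W  (b) Q = -0.2029 VAR  (c) S = 0.203 VA  (d) PF = 0.01376 (leading)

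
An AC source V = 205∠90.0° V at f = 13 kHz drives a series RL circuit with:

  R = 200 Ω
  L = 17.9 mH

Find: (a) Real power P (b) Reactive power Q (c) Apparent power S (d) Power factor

Step 1 — Angular frequency: ω = 2π·f = 2π·1.3e+04 = 8.168e+04 rad/s.
Step 2 — Component impedances:
  R: Z = R = 200 Ω
  L: Z = jωL = j·8.168e+04·0.0179 = 0 + j1462 Ω
Step 3 — Series combination: Z_total = R + L = 200 + j1462 Ω = 1476∠82.2° Ω.
Step 4 — Source phasor: V = 205∠90.0° V = 0 + j205 V.
Step 5 — Current: I = V / Z = 0.1376 + j0.01883 A = 0.1389∠7.8° A.
Step 6 — Complex power: S = V·I* = 3.86 + j28.22 VA.
Step 7 — Real power: P = Re(S) = 3.86 W.
Step 8 — Reactive power: Q = Im(S) = 28.22 VAR.
Step 9 — Apparent power: |S| = 28.48 VA.
Step 10 — Power factor: PF = P/|S| = 0.1355 (lagging).

(a) P = 3.86 W  (b) Q = 28.22 VAR  (c) S = 28.48 VA  (d) PF = 0.1355 (lagging)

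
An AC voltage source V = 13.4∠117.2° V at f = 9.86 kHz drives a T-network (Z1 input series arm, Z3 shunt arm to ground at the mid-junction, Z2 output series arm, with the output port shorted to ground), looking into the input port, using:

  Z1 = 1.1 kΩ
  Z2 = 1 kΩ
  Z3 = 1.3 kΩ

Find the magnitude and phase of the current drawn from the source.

Step 1 — Angular frequency: ω = 2π·f = 2π·9860 = 6.195e+04 rad/s.
Step 2 — Component impedances:
  Z1: Z = R = 1100 Ω
  Z2: Z = R = 1000 Ω
  Z3: Z = R = 1300 Ω
Step 3 — With the output port shorted to ground, the output series arm Z2 runs from the junction to ground; the shunt arm Z3 also runs from the junction to ground. They appear in parallel: Z3 || Z2 = 565.2 Ω.
Step 4 — Series with input arm Z1: Z_in = Z1 + (Z3 || Z2) = 1665 Ω = 1665∠0.0° Ω.
Step 5 — Source phasor: V = 13.4∠117.2° V = -6.125 + j11.92 V.
Step 6 — Ohm's law: I = V / Z_total = (-6.125 + j11.92) / (1665) = -0.003678 + j0.007157 A.
Step 7 — Convert to polar: |I| = 0.008047 A, ∠I = 117.2°.

I = 0.008047∠117.2° A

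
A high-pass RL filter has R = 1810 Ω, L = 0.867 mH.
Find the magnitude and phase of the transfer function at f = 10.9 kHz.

Step 1 — Angular frequency: ω = 2π·1.09e+04 = 6.849e+04 rad/s.
Step 2 — Transfer function: H(jω) = jωL/(R + jωL).
Step 3 — Numerator jωL = j·59.38; denominator R + jωL = 1810 + j59.38.
Step 4 — H = 0.001075 + j0.03277.
Step 5 — Magnitude: |H| = 0.03279 (-29.7 dB); phase: φ = 88.1°.

|H| = 0.03279 (-29.7 dB), φ = 88.1°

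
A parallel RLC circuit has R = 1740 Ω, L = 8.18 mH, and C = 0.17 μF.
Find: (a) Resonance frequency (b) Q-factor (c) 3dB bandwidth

Step 1 — Resonance: ω₀ = 1/√(LC) = 1/√(0.00818·1.7e-07) = 2.682e+04 rad/s.
Step 2 — f₀ = ω₀/(2π) = 4268 Hz.
Step 3 — Parallel Q: Q = R/(ω₀L) = 1740/(2.682e+04·0.00818) = 7.932.
Step 4 — Bandwidth: Δω = ω₀/Q = 3381 rad/s; BW = Δω/(2π) = 538 Hz.

(a) f₀ = 4268 Hz  (b) Q = 7.932  (c) BW = 538 Hz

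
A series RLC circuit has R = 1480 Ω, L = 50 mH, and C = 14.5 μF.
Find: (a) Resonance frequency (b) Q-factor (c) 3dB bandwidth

Step 1 — Resonance: ω₀ = 1/√(LC) = 1/√(0.05·1.45e-05) = 1174 rad/s.
Step 2 — f₀ = ω₀/(2π) = 186.9 Hz.
Step 3 — Series Q: Q = ω₀L/R = 1174·0.05/1480 = 0.03968.
Step 4 — Bandwidth: Δω = ω₀/Q = 2.96e+04 rad/s; BW = Δω/(2π) = 4711 Hz.

(a) f₀ = 186.9 Hz  (b) Q = 0.03968  (c) BW = 4711 Hz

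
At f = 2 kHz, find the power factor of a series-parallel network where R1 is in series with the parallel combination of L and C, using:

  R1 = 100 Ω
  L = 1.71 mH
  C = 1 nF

Step 1 — Angular frequency: ω = 2π·f = 2π·2000 = 1.257e+04 rad/s.
Step 2 — Component impedances:
  R1: Z = R = 100 Ω
  L: Z = jωL = j·1.257e+04·0.00171 = 0 + j21.49 Ω
  C: Z = 1/(jωC) = -j/(ω·C) = 0 - j7.958e+04 Ω
Step 3 — Parallel branch: L || C = 1/(1/L + 1/C) = 0 + j21.49 Ω.
Step 4 — Series with R1: Z_total = R1 + (L || C) = 100 + j21.49 Ω = 102.3∠12.1° Ω.
Step 5 — Power factor: PF = cos(φ) = Re(Z)/|Z| = 100/102.28 = 0.9777.
Step 6 — Type: Im(Z) = 21.49 ⇒ lagging (phase φ = 12.1°).

PF = 0.9777 (lagging, φ = 12.1°)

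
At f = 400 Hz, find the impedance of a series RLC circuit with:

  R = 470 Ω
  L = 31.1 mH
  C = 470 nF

Step 1 — Angular frequency: ω = 2π·f = 2π·400 = 2513 rad/s.
Step 2 — Component impedances:
  R: Z = R = 470 Ω
  L: Z = jωL = j·2513·0.0311 = 0 + j78.16 Ω
  C: Z = 1/(jωC) = -j/(ω·C) = 0 - j846.6 Ω
Step 3 — Series combination: Z_total = R + L + C = 470 - j768.4 Ω = 900.7∠-58.5° Ω.

Z = 470 - j768.4 Ω = 900.7∠-58.5° Ω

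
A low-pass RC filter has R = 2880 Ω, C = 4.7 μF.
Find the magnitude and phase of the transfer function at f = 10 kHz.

Step 1 — Angular frequency: ω = 2π·1e+04 = 6.283e+04 rad/s.
Step 2 — Transfer function: H(jω) = 1/(1 + jωRC).
Step 3 — Denominator: 1 + jωRC = 1 + j·6.283e+04·2880·4.7e-06 = 1 + j850.5.
Step 4 — H = 1.382e-06 - j0.001176.
Step 5 — Magnitude: |H| = 0.001176 (-58.6 dB); phase: φ = -89.9°.

|H| = 0.001176 (-58.6 dB), φ = -89.9°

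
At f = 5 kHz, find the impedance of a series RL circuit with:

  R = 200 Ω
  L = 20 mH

Step 1 — Angular frequency: ω = 2π·f = 2π·5000 = 3.142e+04 rad/s.
Step 2 — Component impedances:
  R: Z = R = 200 Ω
  L: Z = jωL = j·3.142e+04·0.02 = 0 + j628.3 Ω
Step 3 — Series combination: Z_total = R + L = 200 + j628.3 Ω = 659.4∠72.3° Ω.

Z = 200 + j628.3 Ω = 659.4∠72.3° Ω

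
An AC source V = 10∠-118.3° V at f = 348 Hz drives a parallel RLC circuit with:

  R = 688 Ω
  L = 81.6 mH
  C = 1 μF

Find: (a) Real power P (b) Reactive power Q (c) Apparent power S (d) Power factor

Step 1 — Angular frequency: ω = 2π·f = 2π·348 = 2187 rad/s.
Step 2 — Component impedances:
  R: Z = R = 688 Ω
  L: Z = jωL = j·2187·0.0816 = 0 + j178.4 Ω
  C: Z = 1/(jωC) = -j/(ω·C) = 0 - j457.3 Ω
Step 3 — Parallel combination: 1/Z_total = 1/R + 1/L + 1/C; Z_total = 105.4 + j247.8 Ω = 269.2∠67.0° Ω.
Step 4 — Source phasor: V = 10∠-118.3° V = -4.741 - j8.805 V.
Step 5 — Current: I = V / Z = -0.03699 + j0.003407 A = 0.03714∠174.7° A.
Step 6 — Complex power: S = V·I* = 0.1453 + j0.3418 VA.
Step 7 — Real power: P = Re(S) = 0.1453 W.
Step 8 — Reactive power: Q = Im(S) = 0.3418 VAR.
Step 9 — Apparent power: |S| = 0.3714 VA.
Step 10 — Power factor: PF = P/|S| = 0.3913 (lagging).

(a) P = 0.1453 W  (b) Q = 0.3418 VAR  (c) S = 0.3714 VA  (d) PF = 0.3913 (lagging)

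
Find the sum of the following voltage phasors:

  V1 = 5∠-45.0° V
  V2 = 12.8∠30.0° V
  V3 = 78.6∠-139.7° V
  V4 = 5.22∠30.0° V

Step 1 — Convert each phasor to rectangular form:
  V1 = 5·(cos(-45.0°) + j·sin(-45.0°)) = 3.536 - j3.536 V
  V2 = 12.8·(cos(30.0°) + j·sin(30.0°)) = 11.09 + j6.4 V
  V3 = 78.6·(cos(-139.7°) + j·sin(-139.7°)) = -59.95 - j50.84 V
  V4 = 5.22·(cos(30.0°) + j·sin(30.0°)) = 4.521 + j2.61 V
Step 2 — Sum components: V_total = -40.8 - j45.36 V.
Step 3 — Convert to polar: |V_total| = 61.01 V, ∠V_total = -132.0°.

V_total = 61.01∠-132.0° V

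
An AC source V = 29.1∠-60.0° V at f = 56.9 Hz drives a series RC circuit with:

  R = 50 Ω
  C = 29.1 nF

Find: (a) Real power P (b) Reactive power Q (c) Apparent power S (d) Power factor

Step 1 — Angular frequency: ω = 2π·f = 2π·56.9 = 357.5 rad/s.
Step 2 — Component impedances:
  R: Z = R = 50 Ω
  C: Z = 1/(jωC) = -j/(ω·C) = 0 - j9.612e+04 Ω
Step 3 — Series combination: Z_total = R + C = 50 - j9.612e+04 Ω = 9.612e+04∠-90.0° Ω.
Step 4 — Source phasor: V = 29.1∠-60.0° V = 14.55 - j25.2 V.
Step 5 — Current: I = V / Z = 0.0002623 + j0.0001512 A = 0.0003027∠30.0° A.
Step 6 — Complex power: S = V·I* = 4.583e-06 - j0.00881 VA.
Step 7 — Real power: P = Re(S) = 4.583e-06 W.
Step 8 — Reactive power: Q = Im(S) = -0.00881 VAR.
Step 9 — Apparent power: |S| = 0.00881 VA.
Step 10 — Power factor: PF = P/|S| = 0.0005202 (leading).

(a) P = 4.583e-06 W  (b) Q = -0.00881 VAR  (c) S = 0.00881 VA  (d) PF = 0.0005202 (leading)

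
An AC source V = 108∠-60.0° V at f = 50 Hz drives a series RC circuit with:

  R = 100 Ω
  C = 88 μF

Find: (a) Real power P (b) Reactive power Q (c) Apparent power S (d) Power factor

Step 1 — Angular frequency: ω = 2π·f = 2π·50 = 314.2 rad/s.
Step 2 — Component impedances:
  R: Z = R = 100 Ω
  C: Z = 1/(jωC) = -j/(ω·C) = 0 - j36.17 Ω
Step 3 — Series combination: Z_total = R + C = 100 - j36.17 Ω = 106.3∠-19.9° Ω.
Step 4 — Source phasor: V = 108∠-60.0° V = 54 - j93.53 V.
Step 5 — Current: I = V / Z = 0.7767 - j0.6544 A = 1.016∠-40.1° A.
Step 6 — Complex power: S = V·I* = 103.1 - j37.31 VA.
Step 7 — Real power: P = Re(S) = 103.1 W.
Step 8 — Reactive power: Q = Im(S) = -37.31 VAR.
Step 9 — Apparent power: |S| = 109.7 VA.
Step 10 — Power factor: PF = P/|S| = 0.9404 (leading).

(a) P = 103.1 W  (b) Q = -37.31 VAR  (c) S = 109.7 VA  (d) PF = 0.9404 (leading)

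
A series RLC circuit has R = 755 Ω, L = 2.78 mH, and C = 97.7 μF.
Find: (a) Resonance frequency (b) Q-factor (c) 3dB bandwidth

Step 1 — Resonance: ω₀ = 1/√(LC) = 1/√(0.00278·9.77e-05) = 1919 rad/s.
Step 2 — f₀ = ω₀/(2π) = 305.4 Hz.
Step 3 — Series Q: Q = ω₀L/R = 1919·0.00278/755 = 0.007065.
Step 4 — Bandwidth: Δω = ω₀/Q = 2.716e+05 rad/s; BW = Δω/(2π) = 4.322e+04 Hz.

(a) f₀ = 305.4 Hz  (b) Q = 0.007065  (c) BW = 4.322e+04 Hz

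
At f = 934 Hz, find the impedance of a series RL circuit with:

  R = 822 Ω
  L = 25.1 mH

Step 1 — Angular frequency: ω = 2π·f = 2π·934 = 5868 rad/s.
Step 2 — Component impedances:
  R: Z = R = 822 Ω
  L: Z = jωL = j·5868·0.0251 = 0 + j147.3 Ω
Step 3 — Series combination: Z_total = R + L = 822 + j147.3 Ω = 835.1∠10.2° Ω.

Z = 822 + j147.3 Ω = 835.1∠10.2° Ω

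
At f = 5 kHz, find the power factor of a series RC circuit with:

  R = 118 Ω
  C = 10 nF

Step 1 — Angular frequency: ω = 2π·f = 2π·5000 = 3.142e+04 rad/s.
Step 2 — Component impedances:
  R: Z = R = 118 Ω
  C: Z = 1/(jωC) = -j/(ω·C) = 0 - j3183 Ω
Step 3 — Series combination: Z_total = R + C = 118 - j3183 Ω = 3185∠-87.9° Ω.
Step 4 — Power factor: PF = cos(φ) = Re(Z)/|Z| = 118/3185 = 0.03705.
Step 5 — Type: Im(Z) = -3183 ⇒ leading (phase φ = -87.9°).

PF = 0.03705 (leading, φ = -87.9°)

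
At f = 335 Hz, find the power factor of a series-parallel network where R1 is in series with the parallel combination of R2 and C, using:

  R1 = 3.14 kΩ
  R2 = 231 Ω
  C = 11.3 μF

Step 1 — Angular frequency: ω = 2π·f = 2π·335 = 2105 rad/s.
Step 2 — Component impedances:
  R1: Z = R = 3140 Ω
  R2: Z = R = 231 Ω
  C: Z = 1/(jωC) = -j/(ω·C) = 0 - j42.04 Ω
Step 3 — Parallel branch: R2 || C = 1/(1/R2 + 1/C) = 7.407 - j40.7 Ω.
Step 4 — Series with R1: Z_total = R1 + (R2 || C) = 3147 - j40.7 Ω = 3148∠-0.7° Ω.
Step 5 — Power factor: PF = cos(φ) = Re(Z)/|Z| = 3147.4/3147.7 = 0.9999.
Step 6 — Type: Im(Z) = -40.7 ⇒ leading (phase φ = -0.7°).

PF = 0.9999 (leading, φ = -0.7°)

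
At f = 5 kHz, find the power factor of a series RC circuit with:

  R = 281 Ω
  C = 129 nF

Step 1 — Angular frequency: ω = 2π·f = 2π·5000 = 3.142e+04 rad/s.
Step 2 — Component impedances:
  R: Z = R = 281 Ω
  C: Z = 1/(jωC) = -j/(ω·C) = 0 - j246.8 Ω
Step 3 — Series combination: Z_total = R + C = 281 - j246.8 Ω = 374∠-41.3° Ω.
Step 4 — Power factor: PF = cos(φ) = Re(Z)/|Z| = 281/373.96 = 0.7514.
Step 5 — Type: Im(Z) = -246.8 ⇒ leading (phase φ = -41.3°).

PF = 0.7514 (leading, φ = -41.3°)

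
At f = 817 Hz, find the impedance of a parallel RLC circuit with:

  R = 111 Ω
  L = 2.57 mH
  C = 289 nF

Step 1 — Angular frequency: ω = 2π·f = 2π·817 = 5133 rad/s.
Step 2 — Component impedances:
  R: Z = R = 111 Ω
  L: Z = jωL = j·5133·0.00257 = 0 + j13.19 Ω
  C: Z = 1/(jωC) = -j/(ω·C) = 0 - j674.1 Ω
Step 3 — Parallel combination: 1/Z_total = 1/R + 1/L + 1/C; Z_total = 1.608 + j13.26 Ω = 13.36∠83.1° Ω.

Z = 1.608 + j13.26 Ω = 13.36∠83.1° Ω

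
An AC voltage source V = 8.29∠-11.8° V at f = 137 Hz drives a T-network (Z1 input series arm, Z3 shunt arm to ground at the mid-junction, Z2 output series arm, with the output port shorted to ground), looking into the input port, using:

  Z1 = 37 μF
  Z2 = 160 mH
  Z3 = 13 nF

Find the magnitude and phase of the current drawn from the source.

Step 1 — Angular frequency: ω = 2π·f = 2π·137 = 860.8 rad/s.
Step 2 — Component impedances:
  Z1: Z = 1/(jωC) = -j/(ω·C) = 0 - j31.4 Ω
  Z2: Z = jωL = j·860.8·0.16 = 0 + j137.7 Ω
  Z3: Z = 1/(jωC) = -j/(ω·C) = 0 - j8.936e+04 Ω
Step 3 — With the output port shorted to ground, the output series arm Z2 runs from the junction to ground; the shunt arm Z3 also runs from the junction to ground. They appear in parallel: Z3 || Z2 = 0 + j137.9 Ω.
Step 4 — Series with input arm Z1: Z_in = Z1 + (Z3 || Z2) = 0 + j106.5 Ω = 106.5∠90.0° Ω.
Step 5 — Source phasor: V = 8.29∠-11.8° V = 8.115 - j1.695 V.
Step 6 — Ohm's law: I = V / Z_total = (8.115 - j1.695) / (0 + j106.5) = -0.01591 - j0.07617 A.
Step 7 — Convert to polar: |I| = 0.07781 A, ∠I = -101.8°.

I = 0.07781∠-101.8° A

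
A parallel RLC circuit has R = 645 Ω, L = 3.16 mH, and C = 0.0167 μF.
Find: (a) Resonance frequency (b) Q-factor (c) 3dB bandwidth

Step 1 — Resonance: ω₀ = 1/√(LC) = 1/√(0.00316·1.67e-08) = 1.377e+05 rad/s.
Step 2 — f₀ = ω₀/(2π) = 2.191e+04 Hz.
Step 3 — Parallel Q: Q = R/(ω₀L) = 645/(1.377e+05·0.00316) = 1.483.
Step 4 — Bandwidth: Δω = ω₀/Q = 9.284e+04 rad/s; BW = Δω/(2π) = 1.478e+04 Hz.

(a) f₀ = 2.191e+04 Hz  (b) Q = 1.483  (c) BW = 1.478e+04 Hz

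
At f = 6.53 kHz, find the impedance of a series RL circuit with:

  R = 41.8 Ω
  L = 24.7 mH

Step 1 — Angular frequency: ω = 2π·f = 2π·6530 = 4.103e+04 rad/s.
Step 2 — Component impedances:
  R: Z = R = 41.8 Ω
  L: Z = jωL = j·4.103e+04·0.0247 = 0 + j1013 Ω
Step 3 — Series combination: Z_total = R + L = 41.8 + j1013 Ω = 1014∠87.6° Ω.

Z = 41.8 + j1013 Ω = 1014∠87.6° Ω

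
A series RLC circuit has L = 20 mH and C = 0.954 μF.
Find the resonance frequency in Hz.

Step 1 — Resonance condition Im(Z)=0 gives ω₀ = 1/√(LC).
Step 2 — ω₀ = 1/√(0.02·9.54e-07) = 7240 rad/s.
Step 3 — f₀ = ω₀/(2π) = 1152 Hz.

f₀ = 1152 Hz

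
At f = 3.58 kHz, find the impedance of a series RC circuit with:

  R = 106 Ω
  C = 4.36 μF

Step 1 — Angular frequency: ω = 2π·f = 2π·3580 = 2.249e+04 rad/s.
Step 2 — Component impedances:
  R: Z = R = 106 Ω
  C: Z = 1/(jωC) = -j/(ω·C) = 0 - j10.2 Ω
Step 3 — Series combination: Z_total = R + C = 106 - j10.2 Ω = 106.5∠-5.5° Ω.

Z = 106 - j10.2 Ω = 106.5∠-5.5° Ω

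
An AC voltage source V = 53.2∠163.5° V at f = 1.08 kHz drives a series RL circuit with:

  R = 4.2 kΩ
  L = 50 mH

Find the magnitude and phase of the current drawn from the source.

Step 1 — Angular frequency: ω = 2π·f = 2π·1080 = 6786 rad/s.
Step 2 — Component impedances:
  R: Z = R = 4200 Ω
  L: Z = jωL = j·6786·0.05 = 0 + j339.3 Ω
Step 3 — Series combination: Z_total = R + L = 4200 + j339.3 Ω = 4214∠4.6° Ω.
Step 4 — Source phasor: V = 53.2∠163.5° V = -51.01 + j15.11 V.
Step 5 — Ohm's law: I = V / Z_total = (-51.01 + j15.11) / (4200 + j339.3) = -0.01178 + j0.004549 A.
Step 6 — Convert to polar: |I| = 0.01263 A, ∠I = 158.9°.

I = 0.01263∠158.9° A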